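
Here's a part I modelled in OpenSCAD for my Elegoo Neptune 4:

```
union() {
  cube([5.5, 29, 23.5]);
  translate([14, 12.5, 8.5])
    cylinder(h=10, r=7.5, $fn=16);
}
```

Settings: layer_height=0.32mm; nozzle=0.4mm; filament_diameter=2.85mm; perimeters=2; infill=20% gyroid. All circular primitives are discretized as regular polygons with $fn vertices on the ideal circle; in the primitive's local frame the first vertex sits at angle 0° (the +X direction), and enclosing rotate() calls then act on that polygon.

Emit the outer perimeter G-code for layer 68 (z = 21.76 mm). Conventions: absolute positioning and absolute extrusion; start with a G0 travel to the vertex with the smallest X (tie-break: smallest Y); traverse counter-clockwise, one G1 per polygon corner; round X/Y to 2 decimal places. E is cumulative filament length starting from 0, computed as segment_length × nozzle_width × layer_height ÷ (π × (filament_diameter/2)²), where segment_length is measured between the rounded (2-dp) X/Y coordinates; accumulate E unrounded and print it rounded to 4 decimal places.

G0 X0.00 Y0.00 Z21.76
G1 X5.50 Y0.00 E0.1104
G1 X5.50 Y29.00 E0.6922
G1 X0.00 Y29.00 E0.8026
G1 X0.00 Y0.00 E1.3845

At z = 21.76 mm: the cube is present — its section is the full 5.5×29 rectangle; the cylinder at (14, 12.5) does not reach this height (z outside [8.5, 18.5]); Merging all regions: only the 5.5×29 cube is present, so the union is just that shape — 1 connected region. The outline is a single polygon with 4 vertices. Extrusion per mm of travel: 0.4 × 0.32 / (π × 1.425²) = 0.020065. Accumulating E over each segment gives final E = 1.3845.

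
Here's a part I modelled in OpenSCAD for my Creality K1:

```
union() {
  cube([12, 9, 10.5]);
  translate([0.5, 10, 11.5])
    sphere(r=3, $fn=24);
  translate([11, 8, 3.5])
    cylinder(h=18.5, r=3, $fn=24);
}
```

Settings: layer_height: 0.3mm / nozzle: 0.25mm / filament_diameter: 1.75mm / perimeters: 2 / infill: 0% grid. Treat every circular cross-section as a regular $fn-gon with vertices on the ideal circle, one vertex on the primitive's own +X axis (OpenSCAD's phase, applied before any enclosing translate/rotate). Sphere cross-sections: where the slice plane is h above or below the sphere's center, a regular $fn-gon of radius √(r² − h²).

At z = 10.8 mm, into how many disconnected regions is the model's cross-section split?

2

At z = 10.8 mm: the cube is not intersected at this z (z outside [0, 10.5]); the r=3 sphere at (0.5, 10) contributes a regular 24-gon of circumradius √(3²−0.7²) = 2.917; the r=3 cylinder at (11, 8) contributes a regular 24-gon of circumradius 3; Combining (union): the 2 present regions are separate (no shared area or edge), so areas and boundary lengths simply add and each stays a separate island — 2 connected regions. The result has 2 disconnected regions.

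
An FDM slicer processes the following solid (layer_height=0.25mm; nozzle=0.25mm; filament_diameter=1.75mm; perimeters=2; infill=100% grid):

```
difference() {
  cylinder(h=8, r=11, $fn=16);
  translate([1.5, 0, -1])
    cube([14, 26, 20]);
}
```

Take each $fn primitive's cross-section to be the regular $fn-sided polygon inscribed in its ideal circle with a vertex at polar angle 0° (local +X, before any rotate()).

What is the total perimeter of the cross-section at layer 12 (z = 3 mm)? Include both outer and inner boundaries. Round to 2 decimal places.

At z = 3 mm: the cylinder: section is a regular 16-gon, circumradius r=11 (perimeter = 2·16·11.000·sin(180°/16) = 68.67 mm); the cube at (1.5, 0) is present — its section is the full 14×26 rectangle (perimeter 80.00 mm); Subtracting the remaining from the first: starting from the r=11 cylinder, the 14×26 cube at (1.5, 0) partially overlaps it — only the 76.33 mm² overlap (of its 364.00 mm²) is removed, clipping the outline — boundary = 73.23 mm. Overall, the cross-section is a single solid region. Total boundary length (outer) = 73.23 mm.

73.23 mm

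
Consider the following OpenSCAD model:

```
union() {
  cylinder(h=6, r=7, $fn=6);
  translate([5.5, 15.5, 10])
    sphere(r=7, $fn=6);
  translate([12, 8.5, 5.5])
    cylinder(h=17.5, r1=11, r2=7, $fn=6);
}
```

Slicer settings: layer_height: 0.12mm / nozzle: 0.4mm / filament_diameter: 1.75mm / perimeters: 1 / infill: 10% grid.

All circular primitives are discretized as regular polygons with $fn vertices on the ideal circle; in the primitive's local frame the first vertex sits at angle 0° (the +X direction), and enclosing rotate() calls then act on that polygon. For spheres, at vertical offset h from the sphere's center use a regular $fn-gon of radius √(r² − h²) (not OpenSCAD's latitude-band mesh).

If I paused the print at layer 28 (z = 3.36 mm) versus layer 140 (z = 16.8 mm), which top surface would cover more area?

layer 140 (z = 16.8 mm)

Layer 28 (z = 3.36): the cylinder: section is a regular 6-gon, circumradius r=7 (area = (6/2)·7.000²·sin(360°/6) = 127.31 mm²); the sphere at (5.5, 15.5): section is a regular 6-gon, circumradius = √(r²−h²) = √(7²−6.64²) = 2.216 (area = (6/2)·2.216²·sin(360°/6) = 12.76 mm²); the cone at (12, 8.5) is absent (z outside [5.5, 23]); Combining (union): the 2 present regions are separate (no shared area or edge), so areas and boundary lengths simply add and each stays a separate island — area = 140.06 mm². So its area = 140.06 mm². Layer 140 (z = 16.8): the cylinder is absent (z outside [0, 6]); the r=7 sphere at (5.5, 15.5) slices to a regular 6-gon of circumradius 1.661 (√(r²−h²) with h=6.8 from center) (area = (6/2)·1.661²·sin(360°/6) = 7.17 mm²); the cone at (12, 8.5) contributes a regular 6-gon of circumradius 8.417 (interpolated between r1=11 and r2=7 at t=0.646) (area = (6/2)·8.417²·sin(360°/6) = 184.07 mm²); Taking the union: the 2 present regions are separate (no shared area or edge), so areas and boundary lengths simply add and each stays a separate island — area = 191.24 mm². So its area = 191.24 mm². Layer 140 is larger (191.24 vs 140.06 mm²).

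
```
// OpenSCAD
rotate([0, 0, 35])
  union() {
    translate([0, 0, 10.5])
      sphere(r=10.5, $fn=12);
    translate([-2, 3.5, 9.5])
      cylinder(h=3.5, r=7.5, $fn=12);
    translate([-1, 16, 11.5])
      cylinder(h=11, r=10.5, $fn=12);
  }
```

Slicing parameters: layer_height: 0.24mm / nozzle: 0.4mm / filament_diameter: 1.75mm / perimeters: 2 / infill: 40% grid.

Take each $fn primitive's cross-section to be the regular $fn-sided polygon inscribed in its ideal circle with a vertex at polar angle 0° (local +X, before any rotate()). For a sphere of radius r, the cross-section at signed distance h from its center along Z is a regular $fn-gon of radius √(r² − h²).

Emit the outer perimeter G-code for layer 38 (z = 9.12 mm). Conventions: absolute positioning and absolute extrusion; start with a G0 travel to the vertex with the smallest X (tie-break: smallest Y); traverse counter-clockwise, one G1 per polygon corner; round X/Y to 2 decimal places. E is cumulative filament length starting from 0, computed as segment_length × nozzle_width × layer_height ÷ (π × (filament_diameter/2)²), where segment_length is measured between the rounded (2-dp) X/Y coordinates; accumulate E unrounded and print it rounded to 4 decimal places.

G0 X-10.37 Y-0.91 Z9.12
G1 X-8.53 Y-5.97 E0.2149
G1 X-4.40 Y-9.43 E0.4299
G1 X0.91 Y-10.37 E0.6452
G1 X5.97 Y-8.53 E0.8601
G1 X9.43 Y-4.40 E1.0751
G1 X10.37 Y0.91 E1.2903
G1 X8.53 Y5.97 E1.5052
G1 X4.40 Y9.43 E1.7203
G1 X-0.91 Y10.37 E1.9355
G1 X-5.97 Y8.53 E2.1504
G1 X-9.43 Y4.40 E2.3654
G1 X-10.37 Y-0.91 E2.5806

At z = 9.12 mm: the r=10.5 sphere contributes a regular 12-gon of circumradius √(10.5²−1.38²) = 10.409; the cylinder at (-2, 3.5) is not intersected at this z (z outside [9.5, 13]); the cylinder at (-1, 16) does not reach this height (z outside [11.5, 22.5]); Merging all regions: only the r=10.5 sphere is present, so the union is just that shape — 1 connected region; (rotated 35° about Z; rotation is an isometry so areas/perimeters/island counts are preserved). The outline is a single polygon with 12 vertices. Extrusion per mm of travel: 0.4 × 0.24 / (π × 0.875²) = 0.039912. Accumulating E over each segment gives final E = 2.5806.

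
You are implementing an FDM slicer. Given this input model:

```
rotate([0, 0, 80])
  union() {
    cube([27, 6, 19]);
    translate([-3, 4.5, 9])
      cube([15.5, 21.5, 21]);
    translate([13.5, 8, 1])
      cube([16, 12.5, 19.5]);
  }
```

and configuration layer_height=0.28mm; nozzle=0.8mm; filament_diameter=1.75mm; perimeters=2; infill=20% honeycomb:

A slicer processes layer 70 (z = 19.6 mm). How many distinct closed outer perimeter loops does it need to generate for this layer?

At z = 19.6 mm: the cube does not reach this height (z outside [0, 19]); the cube at (-3, 4.5) (footprint 15.5×21.5) is included at this height; the cube at (13.5, 8) (footprint 16×12.5) is included at this height; Taking the union: the 2 present regions are separate (no shared area or edge), so areas and boundary lengths simply add and each stays a separate island — 2 connected regions; (rotated 80° about Z; rotation is an isometry so areas/perimeters/island counts are preserved). The result has 2 disconnected regions.

2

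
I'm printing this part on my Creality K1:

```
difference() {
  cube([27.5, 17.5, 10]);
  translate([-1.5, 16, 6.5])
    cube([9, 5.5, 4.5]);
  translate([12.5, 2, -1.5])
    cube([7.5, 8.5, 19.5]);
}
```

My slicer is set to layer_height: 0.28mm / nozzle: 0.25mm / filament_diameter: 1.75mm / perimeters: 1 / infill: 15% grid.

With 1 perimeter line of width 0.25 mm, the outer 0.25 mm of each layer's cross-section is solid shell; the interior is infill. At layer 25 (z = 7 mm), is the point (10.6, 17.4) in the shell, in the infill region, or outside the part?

At z = 7 mm: the 27.5×17.5 cube contributes its full rectangle; the cube at (-1.5, 16) (footprint 9×5.5) is included at this height; the cube at (12.5, 2) is present — its section is the full 7.5×8.5 rectangle; After the difference (first − rest): starting from the 27.5×17.5 cube, the 9×5.5 cube at (-1.5, 16) partially overlaps it — only the 11.25 mm² overlap (of its 49.50 mm²) is removed, clipping the outline; the 7.5×8.5 cube at (12.5, 2) lies wholly inside it (removes its full 63.75 mm² and its 32.00 mm outline becomes a hole wall) — 1 connected region with 1 hole. Overall, the cross-section is one region with 1 hole. The nearest boundary edge runs (7.50, 17.50)→(27.50, 17.50); distance from the point to it = 0.10 mm. The point is inside the cross-section, 0.10 mm from the nearest boundary — within the 0.25 mm shell band (1 × 0.25).

shell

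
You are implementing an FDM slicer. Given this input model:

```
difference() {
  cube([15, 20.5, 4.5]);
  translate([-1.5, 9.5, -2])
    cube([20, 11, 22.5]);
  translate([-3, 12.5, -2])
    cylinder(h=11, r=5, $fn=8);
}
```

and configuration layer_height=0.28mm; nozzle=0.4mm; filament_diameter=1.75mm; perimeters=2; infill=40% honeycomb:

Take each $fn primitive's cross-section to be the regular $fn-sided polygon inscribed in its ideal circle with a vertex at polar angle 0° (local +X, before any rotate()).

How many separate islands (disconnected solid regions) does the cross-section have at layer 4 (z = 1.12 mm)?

At z = 1.12 mm: the cube is present — its section is the full 15×20.5 rectangle; the 20×11 cube at (-1.5, 9.5) contributes its full rectangle; the r=5 cylinder at (-3, 12.5) contributes a regular 8-gon of circumradius 5; Taking the first minus the rest: starting from the 15×20.5 cube, the 20×11 cube at (-1.5, 9.5) partially overlaps it — only the 165.00 mm² overlap (of its 220.00 mm²) is removed, clipping the outline; the r=5 cylinder at (-3, 12.5) partially overlaps it — only the 0.41 mm² overlap (of its 70.71 mm²) is removed, clipping the outline — 1 connected region. Overall, the cross-section is a single solid region. Island count = 1.

1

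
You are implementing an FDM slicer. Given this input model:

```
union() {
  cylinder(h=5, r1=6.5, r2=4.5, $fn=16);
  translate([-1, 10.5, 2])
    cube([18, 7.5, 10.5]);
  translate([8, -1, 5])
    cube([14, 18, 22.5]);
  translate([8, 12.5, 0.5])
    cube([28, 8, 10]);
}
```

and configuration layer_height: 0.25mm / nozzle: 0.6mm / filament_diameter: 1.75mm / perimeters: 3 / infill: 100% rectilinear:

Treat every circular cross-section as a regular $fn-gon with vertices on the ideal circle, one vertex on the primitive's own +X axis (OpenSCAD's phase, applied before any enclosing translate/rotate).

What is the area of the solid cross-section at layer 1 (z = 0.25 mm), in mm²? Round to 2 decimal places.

125.40 mm²

At z = 0.25 mm: the cone contributes a regular 16-gon of circumradius 6.400 (interpolated between r1=6.5 and r2=4.5 at t=0.050) (area = (16/2)·6.400²·sin(360°/16) = 125.40 mm²); the cube at (-1, 10.5) is absent (z outside [2, 12.5]); the cube at (8, -1) is absent (z outside [5, 27.5]); the cube at (8, 12.5) is not intersected at this z (z outside [0.5, 10.5]); Merging all regions: only the cone is present, so the union is just that shape — area = 125.40 mm². Overall, the cross-section is a single solid region. Net area = 125.40 mm².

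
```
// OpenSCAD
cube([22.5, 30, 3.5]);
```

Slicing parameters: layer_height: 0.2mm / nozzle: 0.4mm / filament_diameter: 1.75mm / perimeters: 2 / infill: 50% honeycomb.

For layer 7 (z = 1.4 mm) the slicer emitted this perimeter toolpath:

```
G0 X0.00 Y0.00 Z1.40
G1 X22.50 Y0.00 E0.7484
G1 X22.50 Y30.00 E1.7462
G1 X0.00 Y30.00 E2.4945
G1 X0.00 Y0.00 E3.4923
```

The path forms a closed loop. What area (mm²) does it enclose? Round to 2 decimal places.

675.00 mm²

Apply the shoelace formula to the sequence of (X, Y) vertices; enclosed area = 675.00 mm².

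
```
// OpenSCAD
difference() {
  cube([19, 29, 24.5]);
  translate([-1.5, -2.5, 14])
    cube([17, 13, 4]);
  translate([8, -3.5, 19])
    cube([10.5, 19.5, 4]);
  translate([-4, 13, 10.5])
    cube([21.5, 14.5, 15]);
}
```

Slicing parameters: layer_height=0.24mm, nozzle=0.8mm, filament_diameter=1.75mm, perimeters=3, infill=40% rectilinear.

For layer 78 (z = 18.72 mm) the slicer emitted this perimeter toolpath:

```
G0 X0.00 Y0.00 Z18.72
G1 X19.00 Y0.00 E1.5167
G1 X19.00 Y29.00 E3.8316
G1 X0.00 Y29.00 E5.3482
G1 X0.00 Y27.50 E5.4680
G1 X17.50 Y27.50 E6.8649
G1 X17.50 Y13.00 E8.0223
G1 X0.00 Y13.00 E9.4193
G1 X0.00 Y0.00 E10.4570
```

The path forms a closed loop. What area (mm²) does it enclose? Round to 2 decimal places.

297.25 mm²

Apply the shoelace formula to the sequence of (X, Y) vertices; enclosed area = 297.25 mm².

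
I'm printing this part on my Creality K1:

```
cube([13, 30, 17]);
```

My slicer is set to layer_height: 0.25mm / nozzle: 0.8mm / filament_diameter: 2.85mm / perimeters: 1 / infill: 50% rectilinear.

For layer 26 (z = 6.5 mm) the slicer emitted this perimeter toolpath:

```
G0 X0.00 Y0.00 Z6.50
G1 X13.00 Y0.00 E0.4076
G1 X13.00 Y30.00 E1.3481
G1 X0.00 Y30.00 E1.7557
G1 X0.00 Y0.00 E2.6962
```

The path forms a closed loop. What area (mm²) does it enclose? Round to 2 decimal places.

390.00 mm²

Apply the shoelace formula to the sequence of (X, Y) vertices; enclosed area = 390.00 mm².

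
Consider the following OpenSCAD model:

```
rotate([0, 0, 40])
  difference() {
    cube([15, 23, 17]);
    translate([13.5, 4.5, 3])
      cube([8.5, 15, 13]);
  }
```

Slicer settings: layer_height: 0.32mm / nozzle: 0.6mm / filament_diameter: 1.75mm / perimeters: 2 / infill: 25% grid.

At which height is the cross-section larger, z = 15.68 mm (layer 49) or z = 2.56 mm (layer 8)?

Layer 49 (z = 15.68): the 15×23 cube contributes its full rectangle (area 345.00 mm²); the cube at (13.5, 4.5) is present — its section is the full 8.5×15 rectangle (area 127.50 mm²); Subtracting the remaining from the first: starting from the 15×23 cube (345.00 mm²), the 8.5×15 cube at (13.5, 4.5) partially overlaps it — only the 22.50 mm² overlap (of its 127.50 mm²) is removed, clipping the outline — area = 322.50 mm²; (whole slice rotated 40° about Z — lengths, areas and connectivity unchanged). So its area = 322.50 mm². Layer 8 (z = 2.56): the 15×23 cube contributes its full rectangle (area 345.00 mm²); the cube at (13.5, 4.5) is not intersected at this z (z outside [3, 16]); After the difference (first − rest): none of the subtracted shapes is present at this height, so the 15×23 cube is unchanged — area = 345.00 mm²; (whole slice rotated 40° about Z — lengths, areas and connectivity unchanged). So its area = 345.00 mm². Layer 8 is larger (345.00 vs 322.50 mm²).

layer 8 (z = 2.56 mm)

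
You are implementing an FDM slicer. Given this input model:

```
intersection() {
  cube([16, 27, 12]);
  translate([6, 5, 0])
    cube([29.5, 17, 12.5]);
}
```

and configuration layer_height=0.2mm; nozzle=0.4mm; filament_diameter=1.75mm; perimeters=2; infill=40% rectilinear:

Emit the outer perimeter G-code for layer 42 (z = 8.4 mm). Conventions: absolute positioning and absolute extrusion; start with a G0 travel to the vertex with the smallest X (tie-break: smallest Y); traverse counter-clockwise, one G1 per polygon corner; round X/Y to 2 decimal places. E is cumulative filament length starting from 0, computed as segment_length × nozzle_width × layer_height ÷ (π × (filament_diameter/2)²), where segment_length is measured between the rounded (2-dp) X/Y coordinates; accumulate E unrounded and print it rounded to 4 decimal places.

At z = 8.4 mm: the 16×27 cube contributes its full rectangle; the cube at (6, 5) is present — its section is the full 29.5×17 rectangle; Keeping only the common overlap: the 29.5×17 cube at (6, 5) partially overlaps the 16×27 cube; clipping to the common part keeps 170.00 mm² — 1 connected region. The outline is a single polygon with 4 vertices. Extrusion per mm of travel: 0.4 × 0.2 / (π × 0.875²) = 0.033260. Accumulating E over each segment gives final E = 1.7960.

G0 X6.00 Y5.00 Z8.40
G1 X16.00 Y5.00 E0.3326
G1 X16.00 Y22.00 E0.8980
G1 X6.00 Y22.00 E1.2306
G1 X6.00 Y5.00 E1.7960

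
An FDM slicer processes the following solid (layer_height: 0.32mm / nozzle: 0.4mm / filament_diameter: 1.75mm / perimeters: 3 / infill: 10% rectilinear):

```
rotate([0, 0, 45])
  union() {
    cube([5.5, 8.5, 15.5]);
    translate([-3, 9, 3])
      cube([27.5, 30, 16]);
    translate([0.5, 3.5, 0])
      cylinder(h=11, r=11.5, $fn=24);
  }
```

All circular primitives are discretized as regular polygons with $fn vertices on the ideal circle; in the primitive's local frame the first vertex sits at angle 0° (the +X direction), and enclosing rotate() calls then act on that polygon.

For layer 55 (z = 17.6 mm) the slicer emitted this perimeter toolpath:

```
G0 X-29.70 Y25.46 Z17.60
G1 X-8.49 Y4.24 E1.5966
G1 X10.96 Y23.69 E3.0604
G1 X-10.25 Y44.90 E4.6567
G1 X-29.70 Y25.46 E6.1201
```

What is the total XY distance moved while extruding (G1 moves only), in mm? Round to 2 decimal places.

Sum the Euclidean lengths of each G1 segment: total = 115.00 mm.

115.00 mm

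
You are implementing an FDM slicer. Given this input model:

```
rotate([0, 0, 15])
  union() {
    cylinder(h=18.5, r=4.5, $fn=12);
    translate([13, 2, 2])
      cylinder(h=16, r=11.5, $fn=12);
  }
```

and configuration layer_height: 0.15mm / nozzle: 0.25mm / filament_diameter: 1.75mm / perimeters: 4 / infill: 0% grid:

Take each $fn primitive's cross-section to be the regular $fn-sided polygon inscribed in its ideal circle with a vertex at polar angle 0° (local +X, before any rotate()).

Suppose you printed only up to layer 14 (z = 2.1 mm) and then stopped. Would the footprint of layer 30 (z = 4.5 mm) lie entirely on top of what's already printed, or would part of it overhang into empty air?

Compare the two slices. At z = 2.1: the r=4.5 cylinder contributes a regular 12-gon of circumradius 4.5 (area = (12/2)·4.500²·sin(360°/12) = 60.75 mm²); the r=11.5 cylinder at (13, 2) gives a regular 12-gon of circumradius 11.5 (constant along its height) (area = (12/2)·11.500²·sin(360°/12) = 396.75 mm²); Taking the union: the regions partially overlap — summed areas 457.50 mm² minus the doubly-counted overlap 12.46 mm² gives 445.04 mm² — area = 445.04 mm²; (rotated 15° about Z; rotation is an isometry so areas/perimeters/island counts are preserved). At z = 4.5: the r=4.5 cylinder contributes a regular 12-gon of circumradius 4.5 (area = (12/2)·4.500²·sin(360°/12) = 60.75 mm²); the cylinder at (13, 2): section is a regular 12-gon, circumradius r=11.5 (area = (12/2)·11.500²·sin(360°/12) = 396.75 mm²); Taking the union: the regions partially overlap — summed areas 457.50 mm² minus the doubly-counted overlap 12.46 mm² gives 445.04 mm² — area = 445.04 mm²; (rotated 15° about Z; rotation is an isometry so areas/perimeters/island counts are preserved). Checking containment: the cross-section at z = 4.5 is a subset of the cross-section at z = 2.1.

entirely on top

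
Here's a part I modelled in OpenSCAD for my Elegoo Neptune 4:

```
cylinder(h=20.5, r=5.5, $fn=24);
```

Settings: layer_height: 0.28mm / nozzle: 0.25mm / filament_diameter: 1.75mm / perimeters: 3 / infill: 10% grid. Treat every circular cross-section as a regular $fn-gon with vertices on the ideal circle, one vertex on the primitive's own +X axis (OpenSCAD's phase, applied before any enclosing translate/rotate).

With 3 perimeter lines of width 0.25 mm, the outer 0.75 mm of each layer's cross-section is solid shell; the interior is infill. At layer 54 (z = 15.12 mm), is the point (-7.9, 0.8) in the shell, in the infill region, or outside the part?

outside

At z = 15.12 mm: the r=5.5 cylinder contributes a regular 24-gon of circumradius 5.5. Overall, the cross-section is a single solid region. The nearest boundary edge runs (-5.31, 1.42)→(-5.50, 0.00); distance from the point to it = 2.48 mm. The point is not inside any of the regions above, so it lies outside the cross-section (2.48 mm from the nearest boundary).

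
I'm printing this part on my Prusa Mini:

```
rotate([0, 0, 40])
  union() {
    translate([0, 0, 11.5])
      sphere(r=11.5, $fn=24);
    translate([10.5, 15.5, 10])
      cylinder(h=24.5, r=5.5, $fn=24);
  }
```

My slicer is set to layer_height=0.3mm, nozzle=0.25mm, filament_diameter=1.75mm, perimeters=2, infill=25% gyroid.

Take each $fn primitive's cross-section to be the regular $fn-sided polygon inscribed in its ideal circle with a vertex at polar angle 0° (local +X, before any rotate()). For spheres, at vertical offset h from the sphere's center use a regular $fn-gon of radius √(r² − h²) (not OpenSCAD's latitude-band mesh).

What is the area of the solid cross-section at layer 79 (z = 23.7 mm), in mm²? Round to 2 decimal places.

93.95 mm²

At z = 23.7 mm: the sphere is absent (|z−center|=12.200 > r=11.5); the cylinder at (10.5, 15.5): section is a regular 24-gon, circumradius r=5.5 (area = (24/2)·5.500²·sin(360°/24) = 93.95 mm²); Merging all regions: only the r=5.5 cylinder at (10.5, 15.5) is present, so the union is just that shape — area = 93.95 mm²; (rotated 40° about Z; rotation is an isometry so areas/perimeters/island counts are preserved). Overall, the cross-section is a single solid region. Net area = 93.95 mm².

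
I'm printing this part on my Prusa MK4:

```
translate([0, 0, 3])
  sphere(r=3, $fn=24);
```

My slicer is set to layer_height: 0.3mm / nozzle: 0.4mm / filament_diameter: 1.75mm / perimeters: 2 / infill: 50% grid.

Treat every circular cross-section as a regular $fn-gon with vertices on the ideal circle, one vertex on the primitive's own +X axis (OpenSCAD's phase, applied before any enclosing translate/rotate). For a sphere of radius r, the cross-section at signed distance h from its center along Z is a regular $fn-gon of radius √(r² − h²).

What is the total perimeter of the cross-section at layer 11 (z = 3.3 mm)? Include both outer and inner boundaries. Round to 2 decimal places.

18.70 mm

At z = 3.3 mm: the sphere: section is a regular 24-gon, circumradius = √(r²−h²) = √(3²−0.3²) = 2.985 (perimeter = 2·24·2.985·sin(180°/24) = 18.70 mm). Overall, the cross-section is a single solid region. Total boundary length (outer) = 18.70 mm.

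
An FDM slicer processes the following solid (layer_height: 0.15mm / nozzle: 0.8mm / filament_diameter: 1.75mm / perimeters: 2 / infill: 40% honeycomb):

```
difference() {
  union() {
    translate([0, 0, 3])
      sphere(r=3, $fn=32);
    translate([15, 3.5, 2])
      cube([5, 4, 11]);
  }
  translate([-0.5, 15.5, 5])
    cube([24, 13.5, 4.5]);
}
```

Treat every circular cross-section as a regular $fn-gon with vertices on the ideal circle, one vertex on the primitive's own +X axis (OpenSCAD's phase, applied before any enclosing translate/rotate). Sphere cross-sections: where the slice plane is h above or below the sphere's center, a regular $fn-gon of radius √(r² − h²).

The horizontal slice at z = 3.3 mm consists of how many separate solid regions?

At z = 3.3 mm: the r=3 sphere slices to a regular 32-gon of circumradius 2.985 (√(r²−h²) with h=0.3 from center); the cube at (15, 3.5) is present — its section is the full 5×4 rectangle; Combining (union): the 2 present regions are separate (no shared area or edge), so areas and boundary lengths simply add and each stays a separate island — 2 connected regions; the cube at (-0.5, 15.5) is absent (z outside [5, 9.5]); Taking the first minus the rest: none of the subtracted shapes is present at this height, so the result so far is unchanged — 2 connected regions. The result has 2 disconnected regions.

2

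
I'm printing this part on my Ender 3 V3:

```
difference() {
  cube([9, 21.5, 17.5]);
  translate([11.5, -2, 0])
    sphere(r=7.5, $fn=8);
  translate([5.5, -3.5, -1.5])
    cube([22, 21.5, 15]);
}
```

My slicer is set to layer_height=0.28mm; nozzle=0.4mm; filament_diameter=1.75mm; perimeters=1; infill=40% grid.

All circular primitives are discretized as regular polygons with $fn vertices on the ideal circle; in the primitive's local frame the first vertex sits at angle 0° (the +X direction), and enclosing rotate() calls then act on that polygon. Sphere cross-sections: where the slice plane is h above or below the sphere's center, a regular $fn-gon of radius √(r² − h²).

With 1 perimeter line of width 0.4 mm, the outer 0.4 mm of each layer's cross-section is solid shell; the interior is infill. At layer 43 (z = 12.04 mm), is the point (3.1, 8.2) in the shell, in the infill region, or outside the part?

At z = 12.04 mm: the 9×21.5 cube contributes its full rectangle; the sphere at (11.5, -2) does not reach this height (|z−center|=12.040 > r=7.5); the cube at (5.5, -3.5) is present — its section is the full 22×21.5 rectangle; Taking the first minus the rest: starting from the 9×21.5 cube, the 22×21.5 cube at (5.5, -3.5) partially overlaps it — only the 63.00 mm² overlap (of its 473.00 mm²) is removed, clipping the outline — 1 connected region. Overall, the cross-section is a single solid region. The nearest boundary edge runs (5.50, 18.00)→(5.50, 0.00); distance from the point to it = 2.40 mm. The point is inside the cross-section and 2.40 mm from the nearest boundary — more than the 0.4 mm shell width (1 × 0.4), so it's in the infill interior.

infill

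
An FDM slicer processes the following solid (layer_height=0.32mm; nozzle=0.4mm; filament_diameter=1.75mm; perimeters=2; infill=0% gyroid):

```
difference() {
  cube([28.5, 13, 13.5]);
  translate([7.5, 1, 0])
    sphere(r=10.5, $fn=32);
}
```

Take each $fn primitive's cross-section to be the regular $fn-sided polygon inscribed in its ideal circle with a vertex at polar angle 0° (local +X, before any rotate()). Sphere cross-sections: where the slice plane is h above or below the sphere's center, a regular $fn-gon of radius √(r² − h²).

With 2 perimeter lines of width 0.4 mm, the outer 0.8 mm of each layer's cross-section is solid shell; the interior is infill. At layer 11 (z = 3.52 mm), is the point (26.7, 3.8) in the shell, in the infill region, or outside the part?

infill

At z = 3.52 mm: the cube (footprint 28.5×13) is included at this height; the sphere at (7.5, 1): section is a regular 32-gon, circumradius = √(r²−h²) = √(10.5²−3.52²) = 9.892; Subtracting the remaining from the first: starting from the 28.5×13 cube, the r=10.5 sphere at (7.5, 1) partially overlaps it — only the 159.73 mm² overlap (of its 305.46 mm²) is removed, clipping the outline — 1 connected region. Overall, the cross-section is a single solid region. The nearest boundary edge runs (28.50, 13.00)→(28.50, 0.00); distance from the point to it = 1.80 mm. The point is inside the cross-section and 1.80 mm from the nearest boundary — more than the 0.8 mm shell width (2 × 0.4), so it's in the infill interior.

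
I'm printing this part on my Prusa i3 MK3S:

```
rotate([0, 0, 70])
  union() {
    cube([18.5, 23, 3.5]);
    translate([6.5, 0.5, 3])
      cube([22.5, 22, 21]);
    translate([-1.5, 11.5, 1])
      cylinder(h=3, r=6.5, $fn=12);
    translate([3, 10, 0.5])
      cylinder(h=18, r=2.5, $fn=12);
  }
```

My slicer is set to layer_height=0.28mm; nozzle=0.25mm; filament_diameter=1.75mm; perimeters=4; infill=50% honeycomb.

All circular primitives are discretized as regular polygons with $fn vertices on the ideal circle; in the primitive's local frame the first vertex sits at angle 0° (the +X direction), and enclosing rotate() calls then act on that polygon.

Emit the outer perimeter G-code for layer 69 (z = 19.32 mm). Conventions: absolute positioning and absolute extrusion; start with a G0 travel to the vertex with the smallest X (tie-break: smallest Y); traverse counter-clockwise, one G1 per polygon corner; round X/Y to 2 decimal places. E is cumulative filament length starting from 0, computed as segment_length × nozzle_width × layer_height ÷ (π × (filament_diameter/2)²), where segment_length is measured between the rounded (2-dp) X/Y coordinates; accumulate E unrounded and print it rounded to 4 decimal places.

G0 X-18.92 Y13.80 Z19.32
G1 X1.75 Y6.28 E0.6401
G1 X9.45 Y27.42 E1.2949
G1 X-11.22 Y34.95 E1.9351
G1 X-18.92 Y13.80 E2.5902

At z = 19.32 mm: the cube does not reach this height (z outside [0, 3.5]); the cube at (6.5, 0.5) is present — its section is the full 22.5×22 rectangle; the cylinder at (-1.5, 11.5) is absent (z outside [1, 4]); the cylinder at (3, 10) does not reach this height (z outside [0.5, 18.5]); Taking the union: only the 22.5×22 cube at (6.5, 0.5) is present, so the union is just that shape — 1 connected region; (whole slice rotated 70° about Z — lengths, areas and connectivity unchanged). The outline is a single polygon with 4 vertices. Extrusion per mm of travel: 0.25 × 0.28 / (π × 0.875²) = 0.029103. Accumulating E over each segment gives final E = 2.5902.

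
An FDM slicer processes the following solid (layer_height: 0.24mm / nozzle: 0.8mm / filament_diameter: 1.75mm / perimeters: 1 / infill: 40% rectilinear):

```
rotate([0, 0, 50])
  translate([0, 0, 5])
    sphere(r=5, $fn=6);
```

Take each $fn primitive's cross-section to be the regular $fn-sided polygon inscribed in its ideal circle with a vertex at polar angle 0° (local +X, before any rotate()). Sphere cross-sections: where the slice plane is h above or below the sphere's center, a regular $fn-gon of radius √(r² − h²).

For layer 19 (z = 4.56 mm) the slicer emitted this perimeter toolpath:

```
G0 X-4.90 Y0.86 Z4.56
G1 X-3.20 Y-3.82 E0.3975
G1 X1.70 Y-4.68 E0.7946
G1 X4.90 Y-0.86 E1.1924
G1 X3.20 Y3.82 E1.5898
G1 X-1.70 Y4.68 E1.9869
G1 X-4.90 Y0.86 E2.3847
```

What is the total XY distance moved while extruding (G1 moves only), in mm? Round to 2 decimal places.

Sum the Euclidean lengths of each G1 segment: total = 29.87 mm.

29.87 mm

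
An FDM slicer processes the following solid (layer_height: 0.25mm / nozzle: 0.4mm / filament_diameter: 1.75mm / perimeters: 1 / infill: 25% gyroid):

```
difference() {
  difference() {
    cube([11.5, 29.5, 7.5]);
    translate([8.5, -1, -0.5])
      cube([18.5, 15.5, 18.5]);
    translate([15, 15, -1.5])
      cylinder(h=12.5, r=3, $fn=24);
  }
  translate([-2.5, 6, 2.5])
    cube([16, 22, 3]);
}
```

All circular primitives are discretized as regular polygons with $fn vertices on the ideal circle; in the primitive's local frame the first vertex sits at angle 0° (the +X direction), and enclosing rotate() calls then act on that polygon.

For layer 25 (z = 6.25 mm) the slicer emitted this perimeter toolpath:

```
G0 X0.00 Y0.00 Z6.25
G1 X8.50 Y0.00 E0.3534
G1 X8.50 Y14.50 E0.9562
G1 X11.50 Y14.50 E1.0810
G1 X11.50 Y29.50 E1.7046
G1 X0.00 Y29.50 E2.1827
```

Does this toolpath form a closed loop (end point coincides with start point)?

Start point (G0): (0.00, 0.00). End point (last G1): the path does not return to the start — open.

no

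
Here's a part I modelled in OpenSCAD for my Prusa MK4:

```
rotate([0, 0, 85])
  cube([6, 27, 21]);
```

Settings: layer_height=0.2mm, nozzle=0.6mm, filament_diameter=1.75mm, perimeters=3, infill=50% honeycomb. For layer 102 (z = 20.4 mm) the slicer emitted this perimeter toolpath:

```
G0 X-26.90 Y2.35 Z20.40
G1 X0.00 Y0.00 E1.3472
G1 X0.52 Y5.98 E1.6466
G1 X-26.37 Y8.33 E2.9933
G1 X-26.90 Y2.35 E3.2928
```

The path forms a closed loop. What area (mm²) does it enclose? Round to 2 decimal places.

162.07 mm²

Apply the shoelace formula to the sequence of (X, Y) vertices; enclosed area = 162.07 mm².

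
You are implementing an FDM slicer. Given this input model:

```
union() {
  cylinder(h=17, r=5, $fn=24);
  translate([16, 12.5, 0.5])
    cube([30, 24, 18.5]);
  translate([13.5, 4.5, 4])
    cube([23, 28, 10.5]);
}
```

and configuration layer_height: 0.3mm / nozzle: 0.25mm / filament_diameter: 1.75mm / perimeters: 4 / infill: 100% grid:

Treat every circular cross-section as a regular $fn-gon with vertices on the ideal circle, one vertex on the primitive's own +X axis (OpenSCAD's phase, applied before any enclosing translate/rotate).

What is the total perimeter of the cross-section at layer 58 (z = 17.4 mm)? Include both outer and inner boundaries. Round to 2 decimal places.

108.00 mm

At z = 17.4 mm: the cylinder does not reach this height (z outside [0, 17]); the cube at (16, 12.5) (footprint 30×24) is included at this height (perimeter 108.00 mm); the cube at (13.5, 4.5) is absent (z outside [4, 14.5]); Merging all regions: only the 30×24 cube at (16, 12.5) is present, so the union is just that shape — boundary = 108.00 mm. Overall, the cross-section is a single solid region. Total boundary length (outer) = 108.00 mm.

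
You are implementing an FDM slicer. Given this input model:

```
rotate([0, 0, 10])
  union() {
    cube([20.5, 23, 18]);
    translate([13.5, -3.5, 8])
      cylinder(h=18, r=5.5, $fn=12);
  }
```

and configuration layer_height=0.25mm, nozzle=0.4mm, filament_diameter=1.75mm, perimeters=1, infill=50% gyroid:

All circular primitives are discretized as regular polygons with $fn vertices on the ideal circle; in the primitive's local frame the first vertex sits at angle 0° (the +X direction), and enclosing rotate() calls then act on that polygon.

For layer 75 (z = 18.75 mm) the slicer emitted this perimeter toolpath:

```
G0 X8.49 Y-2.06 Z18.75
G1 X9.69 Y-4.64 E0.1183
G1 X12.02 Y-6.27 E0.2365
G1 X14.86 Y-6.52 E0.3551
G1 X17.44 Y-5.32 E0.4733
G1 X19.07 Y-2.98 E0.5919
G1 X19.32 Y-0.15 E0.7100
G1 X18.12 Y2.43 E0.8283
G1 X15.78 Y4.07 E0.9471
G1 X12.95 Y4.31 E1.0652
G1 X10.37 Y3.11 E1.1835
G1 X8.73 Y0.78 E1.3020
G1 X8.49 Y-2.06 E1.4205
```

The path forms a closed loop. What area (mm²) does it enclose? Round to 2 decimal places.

90.76 mm²

Apply the shoelace formula to the sequence of (X, Y) vertices; enclosed area = 90.76 mm².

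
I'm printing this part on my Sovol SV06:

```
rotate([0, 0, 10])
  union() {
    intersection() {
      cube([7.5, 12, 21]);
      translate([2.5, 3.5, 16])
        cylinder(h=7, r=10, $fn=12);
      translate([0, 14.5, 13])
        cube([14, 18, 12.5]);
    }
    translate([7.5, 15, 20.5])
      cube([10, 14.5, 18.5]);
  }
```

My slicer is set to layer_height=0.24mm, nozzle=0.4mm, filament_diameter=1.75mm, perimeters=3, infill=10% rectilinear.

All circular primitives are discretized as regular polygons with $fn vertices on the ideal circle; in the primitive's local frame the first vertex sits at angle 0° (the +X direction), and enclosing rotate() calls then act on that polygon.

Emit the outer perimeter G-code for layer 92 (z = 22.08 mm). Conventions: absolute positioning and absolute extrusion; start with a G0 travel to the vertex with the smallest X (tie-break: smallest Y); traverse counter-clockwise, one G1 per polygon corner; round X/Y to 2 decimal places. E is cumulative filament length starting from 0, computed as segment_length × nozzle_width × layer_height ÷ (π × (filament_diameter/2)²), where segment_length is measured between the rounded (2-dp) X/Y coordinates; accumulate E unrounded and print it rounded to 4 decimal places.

At z = 22.08 mm: the cube does not reach this height (z outside [0, 21]); the r=10 cylinder at (2.5, 3.5) gives a regular 12-gon of circumradius 10 (constant along its height); the cube at (0, 14.5) (footprint 14×18) is included at this height; After intersecting: at least one operand is absent at this height, so nothing remains; the cube at (7.5, 15) (footprint 10×14.5) is included at this height; Combining (union): only the 10×14.5 cube at (7.5, 15) is present, so the union is just that shape — 1 connected region; (rotated 10° about Z; rotation is an isometry so areas/perimeters/island counts are preserved). The outline is a single polygon with 4 vertices. Extrusion per mm of travel: 0.4 × 0.24 / (π × 0.875²) = 0.039912. Accumulating E over each segment gives final E = 1.9559.

G0 X2.26 Y30.35 Z22.08
G1 X4.78 Y16.07 E0.5788
G1 X14.63 Y17.81 E0.9780
G1 X12.11 Y32.09 E1.5567
G1 X2.26 Y30.35 E1.9559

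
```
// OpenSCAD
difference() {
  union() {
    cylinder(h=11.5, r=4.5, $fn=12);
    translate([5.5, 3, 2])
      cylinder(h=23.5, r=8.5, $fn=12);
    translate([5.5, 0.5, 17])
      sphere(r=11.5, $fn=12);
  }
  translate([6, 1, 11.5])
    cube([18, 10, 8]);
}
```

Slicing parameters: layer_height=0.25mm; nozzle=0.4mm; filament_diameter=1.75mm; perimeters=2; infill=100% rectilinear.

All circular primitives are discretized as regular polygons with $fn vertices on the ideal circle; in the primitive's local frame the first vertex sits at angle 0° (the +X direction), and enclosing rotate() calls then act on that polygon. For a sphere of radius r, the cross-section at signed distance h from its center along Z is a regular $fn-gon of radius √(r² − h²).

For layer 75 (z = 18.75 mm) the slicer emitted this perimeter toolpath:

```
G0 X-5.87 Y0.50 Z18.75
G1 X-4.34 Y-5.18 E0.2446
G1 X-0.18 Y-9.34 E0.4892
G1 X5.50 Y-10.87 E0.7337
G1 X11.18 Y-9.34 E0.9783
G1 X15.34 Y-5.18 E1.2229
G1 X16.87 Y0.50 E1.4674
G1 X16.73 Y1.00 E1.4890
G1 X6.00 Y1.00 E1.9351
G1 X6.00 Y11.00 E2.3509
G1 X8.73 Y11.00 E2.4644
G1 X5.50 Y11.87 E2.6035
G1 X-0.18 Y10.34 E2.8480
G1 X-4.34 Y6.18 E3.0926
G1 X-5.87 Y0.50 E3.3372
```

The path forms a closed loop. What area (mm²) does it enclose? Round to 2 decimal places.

Apply the shoelace formula to the sequence of (X, Y) vertices; enclosed area = 302.64 mm².

302.64 mm²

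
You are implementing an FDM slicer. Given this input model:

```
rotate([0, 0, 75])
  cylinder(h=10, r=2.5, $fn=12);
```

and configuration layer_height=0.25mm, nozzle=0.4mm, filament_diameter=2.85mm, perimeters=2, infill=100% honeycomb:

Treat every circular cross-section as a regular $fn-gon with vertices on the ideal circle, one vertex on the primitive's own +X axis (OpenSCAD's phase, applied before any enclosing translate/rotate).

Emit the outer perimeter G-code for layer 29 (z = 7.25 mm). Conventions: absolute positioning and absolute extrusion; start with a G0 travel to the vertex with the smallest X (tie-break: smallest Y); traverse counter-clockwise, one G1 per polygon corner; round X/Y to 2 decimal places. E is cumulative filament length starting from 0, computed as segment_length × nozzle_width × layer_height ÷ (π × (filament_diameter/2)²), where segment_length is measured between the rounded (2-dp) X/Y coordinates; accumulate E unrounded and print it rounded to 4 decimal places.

G0 X-2.41 Y-0.65 Z7.25
G1 X-1.77 Y-1.77 E0.0202
G1 X-0.65 Y-2.41 E0.0404
G1 X0.65 Y-2.41 E0.0608
G1 X1.77 Y-1.77 E0.0810
G1 X2.41 Y-0.65 E0.1013
G1 X2.41 Y0.65 E0.1216
G1 X1.77 Y1.77 E0.1419
G1 X0.65 Y2.41 E0.1621
G1 X-0.65 Y2.41 E0.1825
G1 X-1.77 Y1.77 E0.2027
G1 X-2.41 Y0.65 E0.2229
G1 X-2.41 Y-0.65 E0.2433

At z = 7.25 mm: the r=2.5 cylinder contributes a regular 12-gon of circumradius 2.5; (whole slice rotated 75° about Z — lengths, areas and connectivity unchanged). The outline is a single polygon with 12 vertices. Extrusion per mm of travel: 0.4 × 0.25 / (π × 1.425²) = 0.015675. Accumulating E over each segment gives final E = 0.2433.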